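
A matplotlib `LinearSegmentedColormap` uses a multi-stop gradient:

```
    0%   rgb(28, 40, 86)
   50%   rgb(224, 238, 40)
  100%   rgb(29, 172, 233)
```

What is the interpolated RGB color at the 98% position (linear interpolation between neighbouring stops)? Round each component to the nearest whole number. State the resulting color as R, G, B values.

98% lies between the 50% and 100% stops, so the local fraction is t = (98 − 50)/(100 − 50) = 48/50 ≈ 0.96.
R = 224 + 0.96 × (29 − 224) = 36.8 → 37
G = 238 + 0.96 × (172 − 238) = 174.64 → 175
B = 40 + 0.96 × (233 − 40) = 225.28 → 225

(37, 175, 225)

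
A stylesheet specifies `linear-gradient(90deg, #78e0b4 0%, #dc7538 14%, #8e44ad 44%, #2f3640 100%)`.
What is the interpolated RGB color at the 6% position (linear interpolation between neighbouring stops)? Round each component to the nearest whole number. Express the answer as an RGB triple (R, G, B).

6% lies between the 0% and 14% stops, so the local fraction is t = (6 − 0)/(14 − 0) = 6/14 ≈ 0.4286.
#78e0b4 → (120, 224, 180); #dc7538 → (220, 117, 56).
R = 120 + 0.4286 × (220 − 120) = 162.86 → 163
G = 224 + 0.4286 × (117 − 224) = 178.14 → 178
B = 180 + 0.4286 × (56 − 180) = 126.854 → 127

(163, 178, 127)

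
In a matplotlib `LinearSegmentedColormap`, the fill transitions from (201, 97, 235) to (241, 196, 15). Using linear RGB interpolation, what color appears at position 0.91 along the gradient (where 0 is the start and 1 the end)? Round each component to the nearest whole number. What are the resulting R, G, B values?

(237, 187, 35)

R = 201 + 0.91 × (241 − 201) = 201 + 0.91 × 40 = 237.4 → 237
G = 97 + 0.91 × (196 − 97) = 97 + 0.91 × 99 = 187.09 → 187
B = 235 + 0.91 × (15 − 235) = 235 + 0.91 × -220 = 34.8 → 35
So the blended color is (237, 187, 35), about #edbb23.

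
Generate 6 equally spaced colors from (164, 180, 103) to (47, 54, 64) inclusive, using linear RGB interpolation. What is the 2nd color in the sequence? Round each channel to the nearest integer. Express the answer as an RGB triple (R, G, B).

(141, 155, 95)

With 6 swatches and endpoints inclusive, swatch 2 sits at t = (2 − 1)/(6 − 1) = 1/5 ≈ 0.2.
R = 164 + 0.2 × (47 − 164) = 140.6 → 141
G = 180 + 0.2 × (54 − 180) = 154.8 → 155
B = 103 + 0.2 × (64 − 103) = 95.2 → 95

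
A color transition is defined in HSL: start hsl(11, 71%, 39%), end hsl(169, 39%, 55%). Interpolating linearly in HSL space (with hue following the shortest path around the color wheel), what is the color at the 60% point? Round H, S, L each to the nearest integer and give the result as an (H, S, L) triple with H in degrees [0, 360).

(106, 52, 49)

Hue arc: Δh = 169 − 11 = 158° (|Δh| ≤ 180, already the shorter path).
H = 11 + 0.6 × (158) = 105.8 → 106°
S = 71 + 0.6 × (39 − 71) = 51.8 → 52%
L = 39 + 0.6 × (55 − 39) = 48.6 → 49%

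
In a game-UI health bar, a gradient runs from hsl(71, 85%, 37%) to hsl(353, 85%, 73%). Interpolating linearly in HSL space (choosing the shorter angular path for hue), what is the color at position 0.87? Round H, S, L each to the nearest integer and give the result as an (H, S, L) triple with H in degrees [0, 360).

(3, 85, 68)

Hue: 353 − 71 = 282°, but |282| > 180 so the shorter arc goes the other way: Δh = 282 − 360 = -78°.
H = 71 + 0.87 × (-78) = 3.14 → 3°
S = 85 + 0.87 × (85 − 85) = 85 → 85%
L = 37 + 0.87 × (73 − 37) = 68.32 → 68%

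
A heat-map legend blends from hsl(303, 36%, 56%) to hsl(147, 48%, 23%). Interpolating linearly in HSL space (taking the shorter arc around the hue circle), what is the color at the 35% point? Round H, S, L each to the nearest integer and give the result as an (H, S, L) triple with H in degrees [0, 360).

Hue arc: Δh = 147 − 303 = -156° (|Δh| ≤ 180, already the shorter path).
H = 303 + 0.35 × (-156) = 248.4 → 248°
S = 36 + 0.35 × (48 − 36) = 40.2 → 40%
L = 56 + 0.35 × (23 − 56) = 44.45 → 44%

(248, 40, 44)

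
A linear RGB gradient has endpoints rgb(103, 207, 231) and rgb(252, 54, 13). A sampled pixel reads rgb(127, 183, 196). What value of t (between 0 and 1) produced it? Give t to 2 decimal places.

Invert the lerp on the B channel (largest span, 218): t = (196 − 231) / (13 − 231) = -35/-218 = 0.16055.
Check on R: (127 − 103)/(252 − 103) = 0.1611 ✓

0.16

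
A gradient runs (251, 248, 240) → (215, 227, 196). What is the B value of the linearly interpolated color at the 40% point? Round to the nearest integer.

222

B = 240 + 0.4 × (196 − 240) = 222.4 → 222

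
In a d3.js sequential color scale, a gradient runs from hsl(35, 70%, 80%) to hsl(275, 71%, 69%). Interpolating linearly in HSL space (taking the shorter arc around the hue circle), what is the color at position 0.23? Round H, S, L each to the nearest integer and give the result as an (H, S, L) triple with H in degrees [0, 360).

(7, 70, 77)

Hue: 275 − 35 = 240°, but |240| > 180 so the shorter arc goes the other way: Δh = 240 − 360 = -120°.
H = 35 + 0.23 × (-120) = 7.4 → 7°
S = 70 + 0.23 × (71 − 70) = 70.23 → 70%
L = 80 + 0.23 × (69 − 80) = 77.47 → 77%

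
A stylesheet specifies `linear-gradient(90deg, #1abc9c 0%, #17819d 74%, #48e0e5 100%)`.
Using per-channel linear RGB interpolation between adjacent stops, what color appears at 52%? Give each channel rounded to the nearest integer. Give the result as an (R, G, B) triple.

52% lies between the 0% and 74% stops, so the local fraction is t = (52 − 0)/(74 − 0) = 52/74 ≈ 0.7027.
#1abc9c → (26, 188, 156); #17819d → (23, 129, 157).
R = 26 + 0.7027 × (23 − 26) = 23.892 → 24
G = 188 + 0.7027 × (129 − 188) = 146.541 → 147
B = 156 + 0.7027 × (157 − 156) = 156.703 → 157

(24, 147, 157)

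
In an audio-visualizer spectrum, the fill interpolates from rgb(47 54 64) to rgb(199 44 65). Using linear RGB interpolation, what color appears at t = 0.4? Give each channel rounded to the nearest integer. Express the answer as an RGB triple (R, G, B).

(108, 50, 64)

R = 47 + 0.4 × (199 − 47) = 47 + 0.4 × 152 = 107.8 → 108
G = 54 + 0.4 × (44 − 54) = 54 + 0.4 × -10 = 50 → 50
B = 64 + 0.4 × (65 − 64) = 64 + 0.4 × 1 = 64.4 → 64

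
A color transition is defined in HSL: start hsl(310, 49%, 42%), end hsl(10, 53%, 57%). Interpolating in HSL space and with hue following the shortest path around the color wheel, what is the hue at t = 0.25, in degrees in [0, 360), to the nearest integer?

Hue: 10 − 310 = -300°, but |-300| > 180 so the shorter arc goes the other way: Δh = -300 + 360 = 60°.
H = 310 + 0.25 × (60) = 325 → 325°

325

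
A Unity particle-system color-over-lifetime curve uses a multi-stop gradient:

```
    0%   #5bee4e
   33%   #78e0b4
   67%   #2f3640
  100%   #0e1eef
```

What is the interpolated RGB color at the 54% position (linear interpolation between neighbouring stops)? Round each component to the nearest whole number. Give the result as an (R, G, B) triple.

54% lies between the 33% and 67% stops, so the local fraction is t = (54 − 33)/(67 − 33) = 21/34 ≈ 0.6176.
#78e0b4 → (120, 224, 180); #2f3640 → (47, 54, 64).
R = 120 + 0.6176 × (47 − 120) = 74.915 → 75
G = 224 + 0.6176 × (54 − 224) = 119.008 → 119
B = 180 + 0.6176 × (64 − 180) = 108.358 → 108

(75, 119, 108)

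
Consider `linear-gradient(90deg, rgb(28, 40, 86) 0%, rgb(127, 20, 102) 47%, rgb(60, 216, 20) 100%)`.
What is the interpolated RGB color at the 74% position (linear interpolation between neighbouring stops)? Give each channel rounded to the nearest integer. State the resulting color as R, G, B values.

(93, 120, 60)

74% lies between the 47% and 100% stops, so the local fraction is t = (74 − 47)/(100 − 47) = 27/53 ≈ 0.5094.
R = 127 + 0.5094 × (60 − 127) = 92.87 → 93
G = 20 + 0.5094 × (216 − 20) = 119.842 → 120
B = 102 + 0.5094 × (20 − 102) = 60.229 → 60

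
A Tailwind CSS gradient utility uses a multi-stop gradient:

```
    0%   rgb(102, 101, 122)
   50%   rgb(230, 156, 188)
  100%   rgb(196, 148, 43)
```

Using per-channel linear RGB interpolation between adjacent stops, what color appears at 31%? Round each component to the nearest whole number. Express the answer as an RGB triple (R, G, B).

(181, 135, 163)

31% lies between the 0% and 50% stops, so the local fraction is t = (31 − 0)/(50 − 0) = 31/50 ≈ 0.62.
R = 102 + 0.62 × (230 − 102) = 181.36 → 181
G = 101 + 0.62 × (156 − 101) = 135.1 → 135
B = 122 + 0.62 × (188 − 122) = 162.92 → 163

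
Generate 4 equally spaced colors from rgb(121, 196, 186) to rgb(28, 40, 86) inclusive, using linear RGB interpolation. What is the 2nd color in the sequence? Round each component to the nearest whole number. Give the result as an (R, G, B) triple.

With 4 swatches and endpoints inclusive, swatch 2 sits at t = (2 − 1)/(4 − 1) = 1/3 ≈ 0.3333.
R = 121 + 0.3333 × (28 − 121) = 90.003 → 90
G = 196 + 0.3333 × (40 − 196) = 144.005 → 144
B = 186 + 0.3333 × (86 − 186) = 152.67 → 153

(90, 144, 153)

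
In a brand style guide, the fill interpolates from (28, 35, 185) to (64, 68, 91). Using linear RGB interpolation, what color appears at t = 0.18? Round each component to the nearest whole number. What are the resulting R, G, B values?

R = 28 + 0.18 × (64 − 28) = 28 + 0.18 × 36 = 34.48 → 34
G = 35 + 0.18 × (68 − 35) = 35 + 0.18 × 33 = 40.94 → 41
B = 185 + 0.18 × (91 − 185) = 185 + 0.18 × -94 = 168.08 → 168

(34, 41, 168)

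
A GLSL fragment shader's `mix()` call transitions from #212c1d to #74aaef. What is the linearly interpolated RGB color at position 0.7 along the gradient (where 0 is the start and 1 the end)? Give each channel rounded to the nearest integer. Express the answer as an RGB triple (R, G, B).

(91, 132, 176)

#212c1d → (33, 44, 29); #74aaef → (116, 170, 239).
R = 33 + 0.7 × (116 − 33) = 33 + 0.7 × 83 = 91.1 → 91
G = 44 + 0.7 × (170 − 44) = 44 + 0.7 × 126 = 132.2 → 132
B = 29 + 0.7 × (239 − 29) = 29 + 0.7 × 210 = 176 → 176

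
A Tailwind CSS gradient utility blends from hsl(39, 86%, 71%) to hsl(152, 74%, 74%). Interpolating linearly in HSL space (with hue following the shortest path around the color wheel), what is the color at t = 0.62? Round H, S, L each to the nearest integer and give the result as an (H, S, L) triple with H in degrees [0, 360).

Hue arc: Δh = 152 − 39 = 113° (|Δh| ≤ 180, already the shorter path).
H = 39 + 0.62 × (113) = 109.06 → 109°
S = 86 + 0.62 × (74 − 86) = 78.56 → 79%
L = 71 + 0.62 × (74 − 71) = 72.86 → 73%

(109, 79, 73)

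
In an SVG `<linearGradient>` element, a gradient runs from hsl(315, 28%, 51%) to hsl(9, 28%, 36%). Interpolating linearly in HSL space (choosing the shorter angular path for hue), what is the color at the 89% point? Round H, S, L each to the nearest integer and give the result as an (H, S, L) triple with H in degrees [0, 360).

(3, 28, 38)

Hue: 9 − 315 = -306°, but |-306| > 180 so the shorter arc goes the other way: Δh = -306 + 360 = 54°.
H = 315 + 0.89 × (54) = 363.06 → 363 → 363 mod 360 = 3°
S = 28 + 0.89 × (28 − 28) = 28 → 28%
L = 51 + 0.89 × (36 − 51) = 37.65 → 38%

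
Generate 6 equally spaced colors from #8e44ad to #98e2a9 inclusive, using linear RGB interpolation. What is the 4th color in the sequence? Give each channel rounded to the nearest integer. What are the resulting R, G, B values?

(148, 163, 171)

With 6 swatches and endpoints inclusive, swatch 4 sits at t = (4 − 1)/(6 − 1) = 3/5 ≈ 0.6.
#8e44ad → (142, 68, 173); #98e2a9 → (152, 226, 169).
R = 142 + 0.6 × (152 − 142) = 148 → 148
G = 68 + 0.6 × (226 − 68) = 162.8 → 163
B = 173 + 0.6 × (169 − 173) = 170.6 → 171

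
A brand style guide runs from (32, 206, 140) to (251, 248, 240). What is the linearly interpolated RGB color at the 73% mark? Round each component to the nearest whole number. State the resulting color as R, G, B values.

(192, 237, 213)

73% corresponds to t = 0.73.
R = 32 + 0.73 × (251 − 32) = 32 + 0.73 × 219 = 191.87 → 192
G = 206 + 0.73 × (248 − 206) = 206 + 0.73 × 42 = 236.66 → 237
B = 140 + 0.73 × (240 − 140) = 140 + 0.73 × 100 = 213 → 213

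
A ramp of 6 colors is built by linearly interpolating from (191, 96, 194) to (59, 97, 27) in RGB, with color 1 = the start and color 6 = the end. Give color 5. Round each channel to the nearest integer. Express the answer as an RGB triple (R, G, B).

With 6 swatches and endpoints inclusive, swatch 5 sits at t = (5 − 1)/(6 − 1) = 4/5 ≈ 0.8.
R = 191 + 0.8 × (59 − 191) = 85.4 → 85
G = 96 + 0.8 × (97 − 96) = 96.8 → 97
B = 194 + 0.8 × (27 − 194) = 60.4 → 60

(85, 97, 60)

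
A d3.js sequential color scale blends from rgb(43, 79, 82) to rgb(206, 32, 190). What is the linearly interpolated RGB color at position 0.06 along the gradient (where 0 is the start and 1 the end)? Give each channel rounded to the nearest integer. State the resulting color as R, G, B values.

R = 43 + 0.06 × (206 − 43) = 43 + 0.06 × 163 = 52.78 → 53
G = 79 + 0.06 × (32 − 79) = 79 + 0.06 × -47 = 76.18 → 76
B = 82 + 0.06 × (190 − 82) = 82 + 0.06 × 108 = 88.48 → 88

(53, 76, 88)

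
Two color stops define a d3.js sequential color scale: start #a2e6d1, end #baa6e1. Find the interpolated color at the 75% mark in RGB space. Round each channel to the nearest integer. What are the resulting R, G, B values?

(180, 182, 221)

#a2e6d1 → (162, 230, 209); #baa6e1 → (186, 166, 225).
75% corresponds to t = 0.75.
R = 162 + 0.75 × (186 − 162) = 162 + 0.75 × 24 = 180 → 180
G = 230 + 0.75 × (166 − 230) = 230 + 0.75 × -64 = 182 → 182
B = 209 + 0.75 × (225 − 209) = 209 + 0.75 × 16 = 221 → 221
So the blended color is (180, 182, 221), about #b4b6dd.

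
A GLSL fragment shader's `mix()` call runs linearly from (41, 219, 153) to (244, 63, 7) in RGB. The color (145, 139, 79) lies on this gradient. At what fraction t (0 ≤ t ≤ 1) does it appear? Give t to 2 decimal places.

Invert the lerp on the R channel (largest span, 203): t = (145 − 41) / (244 − 41) = 104/203 = 0.51232.
Check on G: (139 − 219)/(63 − 219) = 0.5128 ✓

0.51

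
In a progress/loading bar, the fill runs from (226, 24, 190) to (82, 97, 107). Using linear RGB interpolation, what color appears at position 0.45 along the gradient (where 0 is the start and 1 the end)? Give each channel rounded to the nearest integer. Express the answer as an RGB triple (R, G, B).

R = 226 + 0.45 × (82 − 226) = 226 + 0.45 × -144 = 161.2 → 161
G = 24 + 0.45 × (97 − 24) = 24 + 0.45 × 73 = 56.85 → 57
B = 190 + 0.45 × (107 − 190) = 190 + 0.45 × -83 = 152.65 → 153
So the blended color is (161, 57, 153), about #a13999.

(161, 57, 153)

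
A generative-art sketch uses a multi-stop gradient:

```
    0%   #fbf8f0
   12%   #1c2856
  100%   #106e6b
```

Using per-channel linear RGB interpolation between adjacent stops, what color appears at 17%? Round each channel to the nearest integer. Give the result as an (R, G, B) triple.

17% lies between the 12% and 100% stops, so the local fraction is t = (17 − 12)/(100 − 12) = 5/88 ≈ 0.0568.
#1c2856 → (28, 40, 86); #106e6b → (16, 110, 107).
R = 28 + 0.0568 × (16 − 28) = 27.318 → 27
G = 40 + 0.0568 × (110 − 40) = 43.976 → 44
B = 86 + 0.0568 × (107 − 86) = 87.193 → 87

(27, 44, 87)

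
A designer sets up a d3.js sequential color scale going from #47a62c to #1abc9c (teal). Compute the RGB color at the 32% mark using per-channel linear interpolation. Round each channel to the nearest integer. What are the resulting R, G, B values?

(57, 173, 80)

#47a62c → (71, 166, 44); #1abc9c → (26, 188, 156).
32% corresponds to t = 0.32.
R = 71 + 0.32 × (26 − 71) = 71 + 0.32 × -45 = 56.6 → 57
G = 166 + 0.32 × (188 − 166) = 166 + 0.32 × 22 = 173.04 → 173
B = 44 + 0.32 × (156 − 44) = 44 + 0.32 × 112 = 79.84 → 80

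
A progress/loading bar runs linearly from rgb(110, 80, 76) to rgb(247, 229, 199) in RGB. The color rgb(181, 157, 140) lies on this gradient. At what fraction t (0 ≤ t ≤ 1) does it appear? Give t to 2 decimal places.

0.52

Invert the lerp on the G channel (largest span, 149): t = (157 − 80) / (229 − 80) = 77/149 = 0.51678.
Check on R: (181 − 110)/(247 − 110) = 0.5182 ✓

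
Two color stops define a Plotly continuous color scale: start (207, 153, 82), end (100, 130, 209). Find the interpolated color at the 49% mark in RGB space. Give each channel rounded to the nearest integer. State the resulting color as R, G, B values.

49% corresponds to t = 0.49.
R = 207 + 0.49 × (100 − 207) = 207 + 0.49 × -107 = 154.57 → 155
G = 153 + 0.49 × (130 − 153) = 153 + 0.49 × -23 = 141.73 → 142
B = 82 + 0.49 × (209 − 82) = 82 + 0.49 × 127 = 144.23 → 144

(155, 142, 144)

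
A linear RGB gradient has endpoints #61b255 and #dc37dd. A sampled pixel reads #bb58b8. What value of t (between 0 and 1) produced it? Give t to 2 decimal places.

Invert the lerp on the B channel (largest span, 136): t = (184 − 85) / (221 − 85) = 99/136 = 0.72794.
Check on R: (187 − 97)/(220 − 97) = 0.7317 ✓

0.73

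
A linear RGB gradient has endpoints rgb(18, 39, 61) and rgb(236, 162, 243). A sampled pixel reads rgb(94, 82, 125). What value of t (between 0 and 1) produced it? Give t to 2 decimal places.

0.35

Invert the lerp on the R channel (largest span, 218): t = (94 − 18) / (236 − 18) = 76/218 = 0.34862.
Check on G: (82 − 39)/(162 − 39) = 0.3496 ✓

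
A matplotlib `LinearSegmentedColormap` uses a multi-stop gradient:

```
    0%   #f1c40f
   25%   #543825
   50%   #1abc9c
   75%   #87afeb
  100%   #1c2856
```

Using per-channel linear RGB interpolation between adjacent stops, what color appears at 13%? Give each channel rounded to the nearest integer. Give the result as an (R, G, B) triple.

(159, 123, 26)

13% lies between the 0% and 25% stops, so the local fraction is t = (13 − 0)/(25 − 0) = 13/25 ≈ 0.52.
#f1c40f → (241, 196, 15); #543825 → (84, 56, 37).
R = 241 + 0.52 × (84 − 241) = 159.36 → 159
G = 196 + 0.52 × (56 − 196) = 123.2 → 123
B = 15 + 0.52 × (37 − 15) = 26.44 → 26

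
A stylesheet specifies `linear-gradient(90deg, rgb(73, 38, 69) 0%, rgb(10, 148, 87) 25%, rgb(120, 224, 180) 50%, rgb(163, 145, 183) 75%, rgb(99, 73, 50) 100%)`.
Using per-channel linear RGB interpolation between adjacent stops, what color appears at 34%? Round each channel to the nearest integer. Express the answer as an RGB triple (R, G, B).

34% lies between the 25% and 50% stops, so the local fraction is t = (34 − 25)/(50 − 25) = 9/25 ≈ 0.36.
R = 10 + 0.36 × (120 − 10) = 49.6 → 50
G = 148 + 0.36 × (224 − 148) = 175.36 → 175
B = 87 + 0.36 × (180 − 87) = 120.48 → 120

(50, 175, 120)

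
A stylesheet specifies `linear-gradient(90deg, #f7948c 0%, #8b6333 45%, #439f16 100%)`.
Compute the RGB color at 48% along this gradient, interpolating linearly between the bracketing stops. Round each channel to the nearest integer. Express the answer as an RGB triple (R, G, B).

48% lies between the 45% and 100% stops, so the local fraction is t = (48 − 45)/(100 − 45) = 3/55 ≈ 0.0545.
#8b6333 → (139, 99, 51); #439f16 → (67, 159, 22).
R = 139 + 0.0545 × (67 − 139) = 135.076 → 135
G = 99 + 0.0545 × (159 − 99) = 102.27 → 102
B = 51 + 0.0545 × (22 − 51) = 49.419 → 49

(135, 102, 49)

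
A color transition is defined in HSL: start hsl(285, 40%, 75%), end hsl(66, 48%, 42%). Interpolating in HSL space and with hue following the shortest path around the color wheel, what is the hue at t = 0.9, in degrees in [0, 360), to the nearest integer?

52

Hue: 66 − 285 = -219°, but |-219| > 180 so the shorter arc goes the other way: Δh = -219 + 360 = 141°.
H = 285 + 0.9 × (141) = 411.9 → 412 → 412 mod 360 = 52°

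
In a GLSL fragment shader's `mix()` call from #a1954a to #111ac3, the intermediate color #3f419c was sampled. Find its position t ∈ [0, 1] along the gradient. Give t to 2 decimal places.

0.68

Invert the lerp on the R channel (largest span, 144): t = (63 − 161) / (17 − 161) = -98/-144 = 0.68056.
Check on G: (65 − 149)/(26 − 149) = 0.6829 ✓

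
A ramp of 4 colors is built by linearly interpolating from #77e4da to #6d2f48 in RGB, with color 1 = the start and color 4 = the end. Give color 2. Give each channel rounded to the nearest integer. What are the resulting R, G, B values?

(116, 168, 169)

With 4 swatches and endpoints inclusive, swatch 2 sits at t = (2 − 1)/(4 − 1) = 1/3 ≈ 0.3333.
#77e4da → (119, 228, 218); #6d2f48 → (109, 47, 72).
R = 119 + 0.3333 × (109 − 119) = 115.667 → 116
G = 228 + 0.3333 × (47 − 228) = 167.673 → 168
B = 218 + 0.3333 × (72 − 218) = 169.338 → 169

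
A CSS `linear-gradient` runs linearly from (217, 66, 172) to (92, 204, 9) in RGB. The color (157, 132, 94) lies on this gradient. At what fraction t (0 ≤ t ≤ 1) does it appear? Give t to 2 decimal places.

0.48

Invert the lerp on the B channel (largest span, 163): t = (94 − 172) / (9 − 172) = -78/-163 = 0.47853.
Check on R: (157 − 217)/(92 − 217) = 0.48 ✓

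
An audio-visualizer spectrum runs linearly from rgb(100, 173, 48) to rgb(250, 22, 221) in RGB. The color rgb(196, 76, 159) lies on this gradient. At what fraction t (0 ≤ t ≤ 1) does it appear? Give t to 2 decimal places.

Invert the lerp on the B channel (largest span, 173): t = (159 − 48) / (221 − 48) = 111/173 = 0.64162.
Check on R: (196 − 100)/(250 − 100) = 0.64 ✓

0.64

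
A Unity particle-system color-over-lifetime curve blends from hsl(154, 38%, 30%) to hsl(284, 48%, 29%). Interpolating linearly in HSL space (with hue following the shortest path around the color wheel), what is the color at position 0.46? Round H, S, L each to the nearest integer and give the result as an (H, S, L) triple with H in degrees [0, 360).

Hue arc: Δh = 284 − 154 = 130° (|Δh| ≤ 180, already the shorter path).
H = 154 + 0.46 × (130) = 213.8 → 214°
S = 38 + 0.46 × (48 − 38) = 42.6 → 43%
L = 30 + 0.46 × (29 − 30) = 29.54 → 30%

(214, 43, 30)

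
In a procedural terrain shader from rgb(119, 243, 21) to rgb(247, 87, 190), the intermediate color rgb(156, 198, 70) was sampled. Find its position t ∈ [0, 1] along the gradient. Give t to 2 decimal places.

Invert the lerp on the B channel (largest span, 169): t = (70 − 21) / (190 − 21) = 49/169 = 0.28994.
Check on R: (156 − 119)/(247 − 119) = 0.2891 ✓

0.29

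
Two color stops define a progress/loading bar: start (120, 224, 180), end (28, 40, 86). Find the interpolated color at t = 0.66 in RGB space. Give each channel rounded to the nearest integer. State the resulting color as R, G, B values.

R = 120 + 0.66 × (28 − 120) = 120 + 0.66 × -92 = 59.28 → 59
G = 224 + 0.66 × (40 − 224) = 224 + 0.66 × -184 = 102.56 → 103
B = 180 + 0.66 × (86 − 180) = 180 + 0.66 × -94 = 117.96 → 118

(59, 103, 118)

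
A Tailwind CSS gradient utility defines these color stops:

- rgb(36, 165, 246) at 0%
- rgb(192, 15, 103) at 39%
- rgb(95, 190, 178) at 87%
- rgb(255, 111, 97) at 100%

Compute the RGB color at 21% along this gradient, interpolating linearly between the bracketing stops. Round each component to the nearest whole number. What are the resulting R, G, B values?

21% lies between the 0% and 39% stops, so the local fraction is t = (21 − 0)/(39 − 0) = 21/39 ≈ 0.5385.
R = 36 + 0.5385 × (192 − 36) = 120.006 → 120
G = 165 + 0.5385 × (15 − 165) = 84.225 → 84
B = 246 + 0.5385 × (103 − 246) = 168.995 → 169

(120, 84, 169)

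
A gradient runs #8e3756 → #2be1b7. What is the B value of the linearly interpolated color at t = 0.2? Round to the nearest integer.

105

B₁ = 86 (from #8e3756), B₂ = 183 (from #2be1b7).
B = 86 + 0.2 × (183 − 86) = 105.4 → 105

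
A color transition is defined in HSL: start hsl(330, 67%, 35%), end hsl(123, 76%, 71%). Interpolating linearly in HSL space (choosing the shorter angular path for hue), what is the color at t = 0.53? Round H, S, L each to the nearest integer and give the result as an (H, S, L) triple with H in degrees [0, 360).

(51, 72, 54)

Hue: 123 − 330 = -207°, but |-207| > 180 so the shorter arc goes the other way: Δh = -207 + 360 = 153°.
H = 330 + 0.53 × (153) = 411.09 → 411 → 411 mod 360 = 51°
S = 67 + 0.53 × (76 − 67) = 71.77 → 72%
L = 35 + 0.53 × (71 − 35) = 54.08 → 54%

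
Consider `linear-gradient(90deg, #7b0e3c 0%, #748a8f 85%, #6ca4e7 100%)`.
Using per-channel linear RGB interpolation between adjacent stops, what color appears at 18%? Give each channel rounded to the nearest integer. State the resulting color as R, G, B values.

(122, 40, 78)

18% lies between the 0% and 85% stops, so the local fraction is t = (18 − 0)/(85 − 0) = 18/85 ≈ 0.2118.
#7b0e3c → (123, 14, 60); #748a8f → (116, 138, 143).
R = 123 + 0.2118 × (116 − 123) = 121.517 → 122
G = 14 + 0.2118 × (138 − 14) = 40.263 → 40
B = 60 + 0.2118 × (143 − 60) = 77.579 → 78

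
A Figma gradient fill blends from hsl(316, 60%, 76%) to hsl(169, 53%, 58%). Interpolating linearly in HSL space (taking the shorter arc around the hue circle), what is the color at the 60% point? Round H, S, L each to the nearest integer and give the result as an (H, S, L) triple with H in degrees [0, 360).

(228, 56, 65)

Hue arc: Δh = 169 − 316 = -147° (|Δh| ≤ 180, already the shorter path).
H = 316 + 0.6 × (-147) = 227.8 → 228°
S = 60 + 0.6 × (53 − 60) = 55.8 → 56%
L = 76 + 0.6 × (58 − 76) = 65.2 → 65%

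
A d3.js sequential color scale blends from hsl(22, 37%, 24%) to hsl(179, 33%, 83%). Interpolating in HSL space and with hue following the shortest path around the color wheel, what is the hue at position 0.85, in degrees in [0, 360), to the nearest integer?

Hue arc: Δh = 179 − 22 = 157° (|Δh| ≤ 180, already the shorter path).
H = 22 + 0.85 × (157) = 155.45 → 155°

155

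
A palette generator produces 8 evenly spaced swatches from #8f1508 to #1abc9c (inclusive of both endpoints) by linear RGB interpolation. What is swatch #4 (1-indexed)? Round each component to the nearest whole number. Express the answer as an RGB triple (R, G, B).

(93, 93, 71)

With 8 swatches and endpoints inclusive, swatch 4 sits at t = (4 − 1)/(8 − 1) = 3/7 ≈ 0.4286.
#8f1508 → (143, 21, 8); #1abc9c → (26, 188, 156).
R = 143 + 0.4286 × (26 − 143) = 92.854 → 93
G = 21 + 0.4286 × (188 − 21) = 92.576 → 93
B = 8 + 0.4286 × (156 − 8) = 71.433 → 71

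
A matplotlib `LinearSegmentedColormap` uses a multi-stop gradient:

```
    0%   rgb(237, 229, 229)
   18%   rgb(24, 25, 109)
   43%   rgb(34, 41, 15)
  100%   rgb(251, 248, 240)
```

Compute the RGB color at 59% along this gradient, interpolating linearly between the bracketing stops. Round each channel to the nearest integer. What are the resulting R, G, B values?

59% lies between the 43% and 100% stops, so the local fraction is t = (59 − 43)/(100 − 43) = 16/57 ≈ 0.2807.
R = 34 + 0.2807 × (251 − 34) = 94.912 → 95
G = 41 + 0.2807 × (248 − 41) = 99.105 → 99
B = 15 + 0.2807 × (240 − 15) = 78.157 → 78

(95, 99, 78)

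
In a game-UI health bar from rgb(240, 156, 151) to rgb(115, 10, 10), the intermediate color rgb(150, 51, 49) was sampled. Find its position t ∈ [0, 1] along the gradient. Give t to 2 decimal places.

0.72

Invert the lerp on the G channel (largest span, 146): t = (51 − 156) / (10 − 156) = -105/-146 = 0.71918.
Check on R: (150 − 240)/(115 − 240) = 0.72 ✓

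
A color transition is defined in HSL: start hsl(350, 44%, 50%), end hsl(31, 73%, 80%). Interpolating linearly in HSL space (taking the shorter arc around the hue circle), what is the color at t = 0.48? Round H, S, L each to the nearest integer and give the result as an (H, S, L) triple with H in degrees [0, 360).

(10, 58, 64)

Hue: 31 − 350 = -319°, but |-319| > 180 so the shorter arc goes the other way: Δh = -319 + 360 = 41°.
H = 350 + 0.48 × (41) = 369.68 → 370 → 370 mod 360 = 10°
S = 44 + 0.48 × (73 − 44) = 57.92 → 58%
L = 50 + 0.48 × (80 − 50) = 64.4 → 64%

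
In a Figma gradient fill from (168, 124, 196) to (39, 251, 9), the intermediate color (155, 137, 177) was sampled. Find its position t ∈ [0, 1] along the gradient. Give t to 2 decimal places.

0.10

Invert the lerp on the B channel (largest span, 187): t = (177 − 196) / (9 − 196) = -19/-187 = 0.1016.
Check on R: (155 − 168)/(39 − 168) = 0.1008 ✓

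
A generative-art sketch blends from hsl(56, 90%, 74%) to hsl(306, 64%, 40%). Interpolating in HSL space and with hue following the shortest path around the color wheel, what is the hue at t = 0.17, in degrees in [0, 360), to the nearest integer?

Hue: 306 − 56 = 250°, but |250| > 180 so the shorter arc goes the other way: Δh = 250 − 360 = -110°.
H = 56 + 0.17 × (-110) = 37.3 → 37°

37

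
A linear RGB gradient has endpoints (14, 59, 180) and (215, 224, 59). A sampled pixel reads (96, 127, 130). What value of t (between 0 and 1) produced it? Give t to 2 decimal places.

Invert the lerp on the R channel (largest span, 201): t = (96 − 14) / (215 − 14) = 82/201 = 0.40796.
Check on G: (127 − 59)/(224 − 59) = 0.4121 ✓

0.41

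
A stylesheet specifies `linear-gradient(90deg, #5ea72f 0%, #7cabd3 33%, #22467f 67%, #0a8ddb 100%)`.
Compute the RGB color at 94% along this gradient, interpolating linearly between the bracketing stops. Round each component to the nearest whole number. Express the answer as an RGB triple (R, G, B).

(14, 128, 202)

94% lies between the 67% and 100% stops, so the local fraction is t = (94 − 67)/(100 − 67) = 27/33 ≈ 0.8182.
#22467f → (34, 70, 127); #0a8ddb → (10, 141, 219).
R = 34 + 0.8182 × (10 − 34) = 14.363 → 14
G = 70 + 0.8182 × (141 − 70) = 128.092 → 128
B = 127 + 0.8182 × (219 − 127) = 202.274 → 202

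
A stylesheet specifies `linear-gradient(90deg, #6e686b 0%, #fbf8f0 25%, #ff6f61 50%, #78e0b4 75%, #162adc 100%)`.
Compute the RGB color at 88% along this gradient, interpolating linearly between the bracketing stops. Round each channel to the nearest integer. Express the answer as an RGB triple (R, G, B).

(69, 129, 201)

88% lies between the 75% and 100% stops, so the local fraction is t = (88 − 75)/(100 − 75) = 13/25 ≈ 0.52.
#78e0b4 → (120, 224, 180); #162adc → (22, 42, 220).
R = 120 + 0.52 × (22 − 120) = 69.04 → 69
G = 224 + 0.52 × (42 − 224) = 129.36 → 129
B = 180 + 0.52 × (220 − 180) = 200.8 → 201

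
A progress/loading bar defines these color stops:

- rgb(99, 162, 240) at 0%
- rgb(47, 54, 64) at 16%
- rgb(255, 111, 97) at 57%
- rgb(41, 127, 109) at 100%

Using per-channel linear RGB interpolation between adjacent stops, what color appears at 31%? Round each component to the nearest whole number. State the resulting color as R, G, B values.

31% lies between the 16% and 57% stops, so the local fraction is t = (31 − 16)/(57 − 16) = 15/41 ≈ 0.3659.
R = 47 + 0.3659 × (255 − 47) = 123.107 → 123
G = 54 + 0.3659 × (111 − 54) = 74.856 → 75
B = 64 + 0.3659 × (97 − 64) = 76.075 → 76

(123, 75, 76)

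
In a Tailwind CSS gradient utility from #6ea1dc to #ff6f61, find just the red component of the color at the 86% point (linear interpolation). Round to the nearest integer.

235

R₁ = 110 (from #6ea1dc), R₂ = 255 (from #ff6f61).
R = 110 + 0.86 × (255 − 110) = 234.7 → 235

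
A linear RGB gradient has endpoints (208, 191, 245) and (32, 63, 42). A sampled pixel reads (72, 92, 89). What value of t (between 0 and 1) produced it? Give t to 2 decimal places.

0.77

Invert the lerp on the B channel (largest span, 203): t = (89 − 245) / (42 − 245) = -156/-203 = 0.76847.
Check on R: (72 − 208)/(32 − 208) = 0.7727 ✓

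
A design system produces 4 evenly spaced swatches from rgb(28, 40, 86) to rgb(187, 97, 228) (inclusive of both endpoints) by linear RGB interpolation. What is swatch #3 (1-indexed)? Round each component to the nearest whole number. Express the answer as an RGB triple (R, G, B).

(134, 78, 181)

With 4 swatches and endpoints inclusive, swatch 3 sits at t = (3 − 1)/(4 − 1) = 2/3 ≈ 0.6667.
R = 28 + 0.6667 × (187 − 28) = 134.005 → 134
G = 40 + 0.6667 × (97 − 40) = 78.002 → 78
B = 86 + 0.6667 × (228 − 86) = 180.671 → 181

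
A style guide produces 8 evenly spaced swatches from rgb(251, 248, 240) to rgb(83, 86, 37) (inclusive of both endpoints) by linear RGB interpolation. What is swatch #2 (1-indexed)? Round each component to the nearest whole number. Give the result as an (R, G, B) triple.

(227, 225, 211)

With 8 swatches and endpoints inclusive, swatch 2 sits at t = (2 − 1)/(8 − 1) = 1/7 ≈ 0.1429.
R = 251 + 0.1429 × (83 − 251) = 226.993 → 227
G = 248 + 0.1429 × (86 − 248) = 224.85 → 225
B = 240 + 0.1429 × (37 − 240) = 210.991 → 211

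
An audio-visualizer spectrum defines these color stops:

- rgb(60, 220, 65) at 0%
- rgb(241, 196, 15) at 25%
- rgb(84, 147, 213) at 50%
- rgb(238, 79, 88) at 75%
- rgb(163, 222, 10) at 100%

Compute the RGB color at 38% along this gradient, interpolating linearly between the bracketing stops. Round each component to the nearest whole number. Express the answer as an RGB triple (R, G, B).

(159, 171, 118)

38% lies between the 25% and 50% stops, so the local fraction is t = (38 − 25)/(50 − 25) = 13/25 ≈ 0.52.
R = 241 + 0.52 × (84 − 241) = 159.36 → 159
G = 196 + 0.52 × (147 − 196) = 170.52 → 171
B = 15 + 0.52 × (213 − 15) = 117.96 → 118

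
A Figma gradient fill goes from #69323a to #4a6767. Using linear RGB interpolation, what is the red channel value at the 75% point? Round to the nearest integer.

82

R₁ = 105 (from #69323a), R₂ = 74 (from #4a6767).
R = 105 + 0.75 × (74 − 105) = 81.75 → 82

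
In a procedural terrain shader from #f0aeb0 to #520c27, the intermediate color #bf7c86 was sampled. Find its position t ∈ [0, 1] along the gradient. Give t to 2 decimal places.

Invert the lerp on the G channel (largest span, 162): t = (124 − 174) / (12 − 174) = -50/-162 = 0.30864.
Check on R: (191 − 240)/(82 − 240) = 0.3101 ✓

0.31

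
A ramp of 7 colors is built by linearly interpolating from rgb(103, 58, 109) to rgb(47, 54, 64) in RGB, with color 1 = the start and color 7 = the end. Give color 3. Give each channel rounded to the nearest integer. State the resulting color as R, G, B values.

With 7 swatches and endpoints inclusive, swatch 3 sits at t = (3 − 1)/(7 − 1) = 2/6 ≈ 0.3333.
R = 103 + 0.3333 × (47 − 103) = 84.335 → 84
G = 58 + 0.3333 × (54 − 58) = 56.667 → 57
B = 109 + 0.3333 × (64 − 109) = 94.001 → 94

(84, 57, 94)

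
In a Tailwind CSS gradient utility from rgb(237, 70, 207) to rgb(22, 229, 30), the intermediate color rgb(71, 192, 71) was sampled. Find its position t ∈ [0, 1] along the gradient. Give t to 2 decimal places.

Invert the lerp on the R channel (largest span, 215): t = (71 − 237) / (22 − 237) = -166/-215 = 0.77209.
Check on G: (192 − 70)/(229 − 70) = 0.7673 ✓

0.77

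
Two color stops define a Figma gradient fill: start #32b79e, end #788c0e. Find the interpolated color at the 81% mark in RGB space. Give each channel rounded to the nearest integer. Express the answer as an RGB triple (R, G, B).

#32b79e → (50, 183, 158); #788c0e → (120, 140, 14).
81% corresponds to t = 0.81.
R = 50 + 0.81 × (120 − 50) = 50 + 0.81 × 70 = 106.7 → 107
G = 183 + 0.81 × (140 − 183) = 183 + 0.81 × -43 = 148.17 → 148
B = 158 + 0.81 × (14 − 158) = 158 + 0.81 × -144 = 41.36 → 41

(107, 148, 41)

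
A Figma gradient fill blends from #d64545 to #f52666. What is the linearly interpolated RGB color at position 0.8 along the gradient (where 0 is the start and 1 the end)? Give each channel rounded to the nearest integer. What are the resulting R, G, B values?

(239, 44, 95)

#d64545 → (214, 69, 69); #f52666 → (245, 38, 102).
R = 214 + 0.8 × (245 − 214) = 214 + 0.8 × 31 = 238.8 → 239
G = 69 + 0.8 × (38 − 69) = 69 + 0.8 × -31 = 44.2 → 44
B = 69 + 0.8 × (102 − 69) = 69 + 0.8 × 33 = 95.4 → 95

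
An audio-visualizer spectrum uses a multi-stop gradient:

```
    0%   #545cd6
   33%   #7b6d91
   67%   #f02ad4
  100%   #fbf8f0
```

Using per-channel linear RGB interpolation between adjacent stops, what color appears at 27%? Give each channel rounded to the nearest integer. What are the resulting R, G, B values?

(116, 106, 158)

27% lies between the 0% and 33% stops, so the local fraction is t = (27 − 0)/(33 − 0) = 27/33 ≈ 0.8182.
#545cd6 → (84, 92, 214); #7b6d91 → (123, 109, 145).
R = 84 + 0.8182 × (123 − 84) = 115.91 → 116
G = 92 + 0.8182 × (109 − 92) = 105.909 → 106
B = 214 + 0.8182 × (145 − 214) = 157.544 → 158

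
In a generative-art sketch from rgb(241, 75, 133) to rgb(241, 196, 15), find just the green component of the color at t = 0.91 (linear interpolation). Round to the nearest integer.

185

G = 75 + 0.91 × (196 − 75) = 185.11 → 185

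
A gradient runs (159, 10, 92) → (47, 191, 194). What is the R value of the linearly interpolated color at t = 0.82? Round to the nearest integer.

R = 159 + 0.82 × (47 − 159) = 67.16 → 67

67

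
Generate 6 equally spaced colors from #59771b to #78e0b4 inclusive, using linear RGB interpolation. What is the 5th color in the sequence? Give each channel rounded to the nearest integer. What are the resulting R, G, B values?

(114, 203, 149)

With 6 swatches and endpoints inclusive, swatch 5 sits at t = (5 − 1)/(6 − 1) = 4/5 ≈ 0.8.
#59771b → (89, 119, 27); #78e0b4 → (120, 224, 180).
R = 89 + 0.8 × (120 − 89) = 113.8 → 114
G = 119 + 0.8 × (224 − 119) = 203 → 203
B = 27 + 0.8 × (180 − 27) = 149.4 → 149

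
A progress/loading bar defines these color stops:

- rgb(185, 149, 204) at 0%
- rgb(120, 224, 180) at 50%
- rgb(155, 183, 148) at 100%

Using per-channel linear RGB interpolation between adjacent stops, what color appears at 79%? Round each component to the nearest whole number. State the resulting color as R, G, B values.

(140, 200, 161)

79% lies between the 50% and 100% stops, so the local fraction is t = (79 − 50)/(100 − 50) = 29/50 ≈ 0.58.
R = 120 + 0.58 × (155 − 120) = 140.3 → 140
G = 224 + 0.58 × (183 − 224) = 200.22 → 200
B = 180 + 0.58 × (148 − 180) = 161.44 → 161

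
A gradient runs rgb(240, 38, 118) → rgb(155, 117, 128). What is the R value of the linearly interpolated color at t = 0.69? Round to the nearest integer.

181

R = 240 + 0.69 × (155 − 240) = 181.35 → 181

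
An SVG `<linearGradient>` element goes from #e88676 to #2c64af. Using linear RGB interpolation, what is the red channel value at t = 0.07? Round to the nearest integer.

R₁ = 232 (from #e88676), R₂ = 44 (from #2c64af).
R = 232 + 0.07 × (44 − 232) = 218.84 → 219

219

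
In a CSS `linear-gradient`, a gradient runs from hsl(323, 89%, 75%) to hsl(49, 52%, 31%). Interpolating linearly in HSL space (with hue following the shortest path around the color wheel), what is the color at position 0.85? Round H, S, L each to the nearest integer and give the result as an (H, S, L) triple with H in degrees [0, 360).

(36, 58, 38)

Hue: 49 − 323 = -274°, but |-274| > 180 so the shorter arc goes the other way: Δh = -274 + 360 = 86°.
H = 323 + 0.85 × (86) = 396.1 → 396 → 396 mod 360 = 36°
S = 89 + 0.85 × (52 − 89) = 57.55 → 58%
L = 75 + 0.85 × (31 − 75) = 37.6 → 38%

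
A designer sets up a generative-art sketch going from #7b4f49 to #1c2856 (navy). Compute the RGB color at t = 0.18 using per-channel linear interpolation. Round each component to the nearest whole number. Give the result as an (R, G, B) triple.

#7b4f49 → (123, 79, 73); #1c2856 → (28, 40, 86).
R = 123 + 0.18 × (28 − 123) = 123 + 0.18 × -95 = 105.9 → 106
G = 79 + 0.18 × (40 − 79) = 79 + 0.18 × -39 = 71.98 → 72
B = 73 + 0.18 × (86 − 73) = 73 + 0.18 × 13 = 75.34 → 75
So the blended color is (106, 72, 75), about #6a484b.

(106, 72, 75)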